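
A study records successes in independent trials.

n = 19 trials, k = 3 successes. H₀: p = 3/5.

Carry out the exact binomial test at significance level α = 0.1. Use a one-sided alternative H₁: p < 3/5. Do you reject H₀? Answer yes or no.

Exact binomial: n=19, k=3, p₀=3/5=0.6000
P(X≤3) from Σ C(n,i)·p₀^i·(1−p₀)^(n−i)
p-value (one-sided, H₁ less) = 0.00010
At α=0.1: p < α → reject H₀

reject H₀: yes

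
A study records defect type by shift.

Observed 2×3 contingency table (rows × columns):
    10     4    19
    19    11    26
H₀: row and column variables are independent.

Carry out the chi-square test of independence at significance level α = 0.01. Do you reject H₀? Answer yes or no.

reject H₀: no

Row totals [33, 56], col totals [29, 15, 45], n=89
χ² = (10−10.75)²/10.75 + (4−5.56)²/5.56 + (19−16.69)²/16.69 + (19−18.25)²/18.25 + (11−9.44)²/9.44 + (26−28.31)²/28.31 = 1.2911
df = 2
p-value (upper-tail) = 0.52438
At α=0.01: p ≥ α → fail to reject H₀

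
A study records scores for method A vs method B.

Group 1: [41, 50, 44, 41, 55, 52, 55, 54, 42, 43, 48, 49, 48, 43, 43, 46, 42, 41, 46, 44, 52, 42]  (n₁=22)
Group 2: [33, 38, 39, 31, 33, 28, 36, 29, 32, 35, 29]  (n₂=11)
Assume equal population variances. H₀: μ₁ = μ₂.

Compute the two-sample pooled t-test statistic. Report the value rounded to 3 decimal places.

test statistic = 8.111

x̄₁=46.409, s₁=4.807, n₁=22
x̄₂=33.000, s₂=3.688, n₂=11
s_p² = [21·4.807² + 10·3.688²]/31 = 20.0425
SE = √(s_p²·(1/22+1/11)) = 1.6532
t = (46.409−33.000)/1.6532 = 8.1110
df = 31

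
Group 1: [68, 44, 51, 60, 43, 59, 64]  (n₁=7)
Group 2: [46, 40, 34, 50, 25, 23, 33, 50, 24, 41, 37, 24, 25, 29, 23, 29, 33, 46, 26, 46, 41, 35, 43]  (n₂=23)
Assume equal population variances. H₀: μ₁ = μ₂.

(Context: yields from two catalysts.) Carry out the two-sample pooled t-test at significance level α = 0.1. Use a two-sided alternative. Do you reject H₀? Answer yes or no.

reject H₀: yes

x̄₁=55.571, s₁=9.744, n₁=7
x̄₂=34.913, s₂=9.219, n₂=23
s_p² = [6·9.744² + 22·9.219²]/28 = 87.1264
SE = √(s_p²·(1/7+1/23)) = 4.0292
t = (55.571−34.913)/4.0292 = 5.1271
df = 28
p-value (two-sided) = 0.00002
At α=0.1: p < α → reject H₀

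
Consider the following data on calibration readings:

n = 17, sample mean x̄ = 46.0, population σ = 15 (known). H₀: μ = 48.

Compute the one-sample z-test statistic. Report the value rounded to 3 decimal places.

test statistic = -0.550

SE = σ/√n = 15/√17 = 3.6380
z = (x̄−μ₀)/SE = (46.0−48)/3.6380 = -0.5497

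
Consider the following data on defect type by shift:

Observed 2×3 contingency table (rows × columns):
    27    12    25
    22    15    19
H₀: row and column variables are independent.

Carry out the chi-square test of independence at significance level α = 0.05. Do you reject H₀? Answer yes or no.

Row totals [64, 56], col totals [49, 27, 44], n=120
χ² = (27−26.13)²/26.13 + (12−14.40)²/14.40 + (25−23.47)²/23.47 + (22−22.87)²/22.87 + (15−12.60)²/12.60 + (19−20.53)²/20.53 = 1.1334
df = 2
p-value (upper-tail) = 0.56739
At α=0.05: p ≥ α → fail to reject H₀

reject H₀: no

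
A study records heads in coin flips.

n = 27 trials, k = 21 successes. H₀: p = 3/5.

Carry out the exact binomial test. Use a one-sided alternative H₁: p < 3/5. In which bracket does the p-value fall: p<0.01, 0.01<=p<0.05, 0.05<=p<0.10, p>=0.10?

Exact binomial: n=27, k=21, p₀=3/5=0.6000
P(X≤21) from Σ C(n,i)·p₀^i·(1−p₀)^(n−i)
p-value (one-sided, H₁ less) = 0.98450
→ bracket: p>=0.10

p-value bracket: p>=0.10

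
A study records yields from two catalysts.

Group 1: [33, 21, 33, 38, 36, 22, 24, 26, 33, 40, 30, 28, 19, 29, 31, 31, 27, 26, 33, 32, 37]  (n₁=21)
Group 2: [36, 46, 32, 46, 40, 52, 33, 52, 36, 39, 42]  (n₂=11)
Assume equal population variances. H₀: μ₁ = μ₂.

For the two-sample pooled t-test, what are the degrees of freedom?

degrees of freedom = 30

df = n₁ + n₂ − 2 = 21 + 11 − 2 = 30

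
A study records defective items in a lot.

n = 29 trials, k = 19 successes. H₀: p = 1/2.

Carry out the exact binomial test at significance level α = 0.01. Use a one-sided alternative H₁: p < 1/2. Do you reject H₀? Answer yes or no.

reject H₀: no

Exact binomial: n=29, k=19, p₀=1/2=0.5000
P(X≤19) from Σ C(n,i)·p₀^i·(1−p₀)^(n−i)
p-value (one-sided, H₁ less) = 0.96929
At α=0.01: p ≥ α → fail to reject H₀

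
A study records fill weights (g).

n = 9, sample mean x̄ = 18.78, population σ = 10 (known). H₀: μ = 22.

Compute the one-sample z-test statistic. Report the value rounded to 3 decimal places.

test statistic = -0.966

SE = σ/√n = 10/√9 = 3.3333
z = (x̄−μ₀)/SE = (18.78−22)/3.3333 = -0.9660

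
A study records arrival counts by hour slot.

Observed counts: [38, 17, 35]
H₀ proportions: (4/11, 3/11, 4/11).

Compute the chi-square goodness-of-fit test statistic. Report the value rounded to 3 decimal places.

test statistic = 3.327

n = 90; E_i = n·p_i = [32.73, 24.55, 32.73]
χ² = (38−32.73)²/32.73 + (17−24.55)²/24.55 + (35−32.73)²/32.73 = 3.3269
df = 2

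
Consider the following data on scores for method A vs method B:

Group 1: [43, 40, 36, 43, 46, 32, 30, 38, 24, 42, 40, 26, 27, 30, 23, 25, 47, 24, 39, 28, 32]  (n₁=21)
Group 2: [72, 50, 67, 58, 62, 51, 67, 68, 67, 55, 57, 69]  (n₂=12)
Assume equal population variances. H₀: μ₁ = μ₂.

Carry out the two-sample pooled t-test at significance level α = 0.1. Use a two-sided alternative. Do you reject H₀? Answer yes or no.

reject H₀: yes

x̄₁=34.048, s₁=7.896, n₁=21
x̄₂=61.917, s₂=7.477, n₂=12
s_p² = [20·7.896² + 11·7.477²]/31 = 60.0603
SE = √(s_p²·(1/21+1/12)) = 2.8045
t = (34.048−61.917)/2.8045 = -9.9374
df = 31
p-value (two-sided) = 0.00000
At α=0.1: p < α → reject H₀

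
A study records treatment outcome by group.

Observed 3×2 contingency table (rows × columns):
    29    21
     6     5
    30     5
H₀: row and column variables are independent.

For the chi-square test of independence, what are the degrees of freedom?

degrees of freedom = 2

df = (r−1)(c−1) = (3−1)·(2−1) = 2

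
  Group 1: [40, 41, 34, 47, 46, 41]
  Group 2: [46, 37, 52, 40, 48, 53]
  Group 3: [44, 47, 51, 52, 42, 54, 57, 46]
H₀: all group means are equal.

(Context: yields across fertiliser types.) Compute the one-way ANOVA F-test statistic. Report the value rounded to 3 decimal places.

test statistic = 3.361

Group means [41.50, 46.00, 49.12], grand mean 45.900
SSB = Σnᵢ(x̄ᵢ−x̄)² = 199.425; SSW = ΣΣ(x−x̄ᵢ)² = 504.375
MSB = 199.425/2 = 99.7125; MSW = 504.375/17 = 29.6691
F = MSB/MSW = 3.3608
df = (2, 17)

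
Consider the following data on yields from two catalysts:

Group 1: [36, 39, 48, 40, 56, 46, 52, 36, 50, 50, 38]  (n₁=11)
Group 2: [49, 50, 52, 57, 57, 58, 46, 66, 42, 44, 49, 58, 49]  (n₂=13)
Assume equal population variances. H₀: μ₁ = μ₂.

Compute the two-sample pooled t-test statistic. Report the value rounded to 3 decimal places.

test statistic = -2.630

x̄₁=44.636, s₁=7.075, n₁=11
x̄₂=52.077, s₂=6.763, n₂=13
s_p² = [10·7.075² + 12·6.763²]/22 = 47.7031
SE = √(s_p²·(1/11+1/13)) = 2.8295
t = (44.636−52.077)/2.8295 = -2.6296
df = 22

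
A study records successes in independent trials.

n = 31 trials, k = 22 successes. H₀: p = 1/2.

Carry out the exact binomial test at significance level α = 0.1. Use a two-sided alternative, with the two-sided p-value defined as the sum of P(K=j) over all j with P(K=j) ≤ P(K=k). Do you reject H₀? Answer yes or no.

reject H₀: yes

Exact binomial: n=31, k=22, p₀=1/2=0.5000
P(X=j) = C(n,j)·p₀^j·(1−p₀)^(n−j); p = Σ P(X=j) over j with P(X=j) ≤ P(X=22)
p-value (two-sided) = 0.02945
At α=0.1: p < α → reject H₀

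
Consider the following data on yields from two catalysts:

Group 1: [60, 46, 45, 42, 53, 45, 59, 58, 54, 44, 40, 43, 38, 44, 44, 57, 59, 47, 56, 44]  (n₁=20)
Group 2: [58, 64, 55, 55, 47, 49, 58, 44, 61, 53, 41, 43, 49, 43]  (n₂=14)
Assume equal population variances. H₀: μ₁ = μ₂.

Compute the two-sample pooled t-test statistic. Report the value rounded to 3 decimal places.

test statistic = -0.999

x̄₁=48.900, s₁=7.210, n₁=20
x̄₂=51.429, s₂=7.345, n₂=14
s_p² = [19·7.210² + 13·7.345²]/32 = 52.7884
SE = √(s_p²·(1/20+1/14)) = 2.5318
t = (48.900−51.429)/2.5318 = -0.9987
df = 32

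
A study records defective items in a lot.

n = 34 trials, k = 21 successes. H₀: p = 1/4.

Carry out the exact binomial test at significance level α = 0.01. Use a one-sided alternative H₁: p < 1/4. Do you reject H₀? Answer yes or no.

reject H₀: no

Exact binomial: n=34, k=21, p₀=1/4=0.2500
P(X≤21) from Σ C(n,i)·p₀^i·(1−p₀)^(n−i)
p-value (one-sided, H₁ less) = 1.00000
At α=0.01: p ≥ α → fail to reject H₀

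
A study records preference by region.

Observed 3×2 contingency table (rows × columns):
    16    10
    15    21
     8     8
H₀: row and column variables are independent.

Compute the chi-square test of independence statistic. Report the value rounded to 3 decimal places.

Row totals [26, 36, 16], col totals [39, 39], n=78
χ² = (16−13.00)²/13.00 + (10−13.00)²/13.00 + (15−18.00)²/18.00 + (21−18.00)²/18.00 + (8−8.00)²/8.00 + (8−8.00)²/8.00 = 2.3846
df = 2

test statistic = 2.385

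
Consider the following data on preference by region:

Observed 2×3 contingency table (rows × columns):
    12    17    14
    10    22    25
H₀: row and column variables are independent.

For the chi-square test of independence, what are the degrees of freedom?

degrees of freedom = 2

df = (r−1)(c−1) = (2−1)·(3−1) = 2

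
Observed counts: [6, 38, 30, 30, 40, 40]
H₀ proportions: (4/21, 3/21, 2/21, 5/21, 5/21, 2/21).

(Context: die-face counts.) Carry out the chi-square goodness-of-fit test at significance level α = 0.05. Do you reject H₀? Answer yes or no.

n = 184; E_i = n·p_i = [35.05, 26.29, 17.52, 43.81, 43.81, 17.52]
χ² = (6−35.05)²/35.05 + (38−26.29)²/26.29 + (30−17.52)²/17.52 + (30−43.81)²/43.81 + (40−43.81)²/43.81 + (40−17.52)²/17.52 = 71.6902
df = 5
p-value (upper-tail) = 0.00000
At α=0.05: p < α → reject H₀

reject H₀: yes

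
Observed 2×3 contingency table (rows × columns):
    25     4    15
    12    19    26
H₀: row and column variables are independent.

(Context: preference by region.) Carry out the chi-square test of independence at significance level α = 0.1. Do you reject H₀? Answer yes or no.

Row totals [44, 57], col totals [37, 23, 41], n=101
χ² = (25−16.12)²/16.12 + (4−10.02)²/10.02 + (15−17.86)²/17.86 + (12−20.88)²/20.88 + (19−12.98)²/12.98 + (26−23.14)²/23.14 = 15.8914
df = 2
p-value (upper-tail) = 0.00035
At α=0.1: p < α → reject H₀

reject H₀: yes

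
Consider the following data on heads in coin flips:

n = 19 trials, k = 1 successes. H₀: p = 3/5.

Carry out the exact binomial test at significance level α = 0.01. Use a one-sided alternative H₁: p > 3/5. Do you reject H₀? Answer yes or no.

Exact binomial: n=19, k=1, p₀=3/5=0.6000
P(X≥1) from Σ C(n,i)·p₀^i·(1−p₀)^(n−i)
p-value (one-sided, H₁ greater) = 1.00000
At α=0.01: p ≥ α → fail to reject H₀

reject H₀: no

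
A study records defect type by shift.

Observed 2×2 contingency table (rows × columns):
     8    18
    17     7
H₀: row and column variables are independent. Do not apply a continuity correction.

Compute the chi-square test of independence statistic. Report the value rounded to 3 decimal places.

test statistic = 8.013

Row totals [26, 24], col totals [25, 25], n=50
χ² = (8−13.00)²/13.00 + (18−13.00)²/13.00 + (17−12.00)²/12.00 + (7−12.00)²/12.00 = 8.0128
df = 1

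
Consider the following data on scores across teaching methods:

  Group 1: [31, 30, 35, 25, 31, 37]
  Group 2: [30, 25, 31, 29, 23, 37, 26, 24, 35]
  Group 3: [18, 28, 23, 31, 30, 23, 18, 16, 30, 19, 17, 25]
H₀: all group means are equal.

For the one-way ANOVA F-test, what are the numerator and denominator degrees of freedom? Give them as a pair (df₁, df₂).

k = 3 groups, N = 27 total
df = (k−1, N−k) = (3−1, 27−3) = (2, 24)

degrees of freedom = [2, 24]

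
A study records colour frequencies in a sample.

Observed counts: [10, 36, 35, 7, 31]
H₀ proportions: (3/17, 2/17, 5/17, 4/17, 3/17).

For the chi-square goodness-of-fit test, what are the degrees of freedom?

df = k − 1 = 5 − 1 = 4

degrees of freedom = 4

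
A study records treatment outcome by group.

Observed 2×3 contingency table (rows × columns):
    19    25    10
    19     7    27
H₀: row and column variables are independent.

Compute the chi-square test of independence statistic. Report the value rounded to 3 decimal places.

test statistic = 17.928

Row totals [54, 53], col totals [38, 32, 37], n=107
χ² = (19−19.18)²/19.18 + (25−16.15)²/16.15 + (10−18.67)²/18.67 + (19−18.82)²/18.82 + (7−15.85)²/15.85 + (27−18.33)²/18.33 = 17.9280
df = 2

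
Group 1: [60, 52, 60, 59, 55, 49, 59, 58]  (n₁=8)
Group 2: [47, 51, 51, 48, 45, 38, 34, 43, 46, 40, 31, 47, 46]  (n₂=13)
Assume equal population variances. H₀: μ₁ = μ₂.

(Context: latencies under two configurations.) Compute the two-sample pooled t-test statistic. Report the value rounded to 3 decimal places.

x̄₁=56.500, s₁=4.106, n₁=8
x̄₂=43.615, s₂=6.199, n₂=13
s_p² = [7·4.106² + 12·6.199²]/19 = 30.4777
SE = √(s_p²·(1/8+1/13)) = 2.4808
t = (56.500−43.615)/2.4808 = 5.1938
df = 19

test statistic = 5.194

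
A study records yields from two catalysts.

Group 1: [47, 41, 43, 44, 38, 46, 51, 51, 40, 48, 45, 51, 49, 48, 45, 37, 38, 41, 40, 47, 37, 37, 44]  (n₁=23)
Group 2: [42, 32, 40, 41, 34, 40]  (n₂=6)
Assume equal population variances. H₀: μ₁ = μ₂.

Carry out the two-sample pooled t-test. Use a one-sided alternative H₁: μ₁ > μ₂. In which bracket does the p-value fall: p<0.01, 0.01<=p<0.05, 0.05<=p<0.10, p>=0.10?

p-value bracket: p<0.01

x̄₁=43.826, s₁=4.754, n₁=23
x̄₂=38.167, s₂=4.119, n₂=6
s_p² = [22·4.754² + 5·4.119²]/27 = 21.5607
SE = √(s_p²·(1/23+1/6)) = 2.1286
t = (43.826−38.167)/2.1286 = 2.6588
df = 27
p-value (one-sided, H₁ greater) = 0.00651
→ bracket: p<0.01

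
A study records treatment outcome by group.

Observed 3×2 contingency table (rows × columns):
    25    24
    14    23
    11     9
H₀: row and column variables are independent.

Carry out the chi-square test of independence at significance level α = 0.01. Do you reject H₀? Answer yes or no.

reject H₀: no

Row totals [49, 37, 20], col totals [50, 56], n=106
χ² = (25−23.11)²/23.11 + (24−25.89)²/25.89 + (14−17.45)²/17.45 + (23−19.55)²/19.55 + (11−9.43)²/9.43 + (9−10.57)²/10.57 = 2.0766
df = 2
p-value (upper-tail) = 0.35405
At α=0.01: p ≥ α → fail to reject H₀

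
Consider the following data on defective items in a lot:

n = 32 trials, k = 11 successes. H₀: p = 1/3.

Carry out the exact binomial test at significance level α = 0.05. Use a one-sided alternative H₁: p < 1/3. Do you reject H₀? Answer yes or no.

reject H₀: no

Exact binomial: n=32, k=11, p₀=1/3=0.3333
P(X≤11) from Σ C(n,i)·p₀^i·(1−p₀)^(n−i)
p-value (one-sided, H₁ less) = 0.62958
At α=0.05: p ≥ α → fail to reject H₀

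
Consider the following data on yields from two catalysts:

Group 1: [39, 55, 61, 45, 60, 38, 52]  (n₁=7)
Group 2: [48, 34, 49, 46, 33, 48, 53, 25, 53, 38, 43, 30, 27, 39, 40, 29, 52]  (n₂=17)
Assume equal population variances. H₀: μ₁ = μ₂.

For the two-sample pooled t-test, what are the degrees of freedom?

degrees of freedom = 22

df = n₁ + n₂ − 2 = 7 + 17 − 2 = 22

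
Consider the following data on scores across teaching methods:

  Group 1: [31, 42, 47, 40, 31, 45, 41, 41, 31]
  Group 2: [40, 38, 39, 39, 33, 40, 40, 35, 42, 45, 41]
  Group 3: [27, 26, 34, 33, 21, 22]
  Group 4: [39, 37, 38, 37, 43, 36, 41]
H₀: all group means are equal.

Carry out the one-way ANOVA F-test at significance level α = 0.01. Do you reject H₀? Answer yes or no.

Group means [38.78, 39.27, 27.17, 38.71], grand mean 36.818
SSB = Σnᵢ(x̄ᵢ−x̄)² = 684.910; SSW = ΣΣ(x−x̄ᵢ)² = 597.999
MSB = 684.910/3 = 228.3033; MSW = 597.999/29 = 20.6207
F = MSB/MSW = 11.0716
df = (3, 29)
p-value (upper-tail) = 0.00005
At α=0.01: p < α → reject H₀

reject H₀: yes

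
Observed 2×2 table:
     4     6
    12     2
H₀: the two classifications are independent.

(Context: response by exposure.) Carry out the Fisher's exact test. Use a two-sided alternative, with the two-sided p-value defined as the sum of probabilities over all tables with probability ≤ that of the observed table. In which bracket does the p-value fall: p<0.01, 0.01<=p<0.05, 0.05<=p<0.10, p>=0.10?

Margins: r₁=10, r₂=14, c₁=16, c₂=8, n=24
p_obs = C(10,4)·C(14,12)/C(24,16); sum pmf over tables with pmf ≤ p_obs
p-value (two-sided) = 0.03241
→ bracket: 0.01<=p<0.05

p-value bracket: 0.01<=p<0.05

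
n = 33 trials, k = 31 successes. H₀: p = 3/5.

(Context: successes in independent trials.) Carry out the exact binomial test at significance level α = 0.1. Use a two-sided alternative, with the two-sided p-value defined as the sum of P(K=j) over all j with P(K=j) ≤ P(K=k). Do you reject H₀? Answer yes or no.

reject H₀: yes

Exact binomial: n=33, k=31, p₀=3/5=0.6000
P(X=j) = C(n,j)·p₀^j·(1−p₀)^(n−j); p = Σ P(X=j) over j with P(X=j) ≤ P(X=31)
p-value (two-sided) = 0.00002
At α=0.1: p < α → reject H₀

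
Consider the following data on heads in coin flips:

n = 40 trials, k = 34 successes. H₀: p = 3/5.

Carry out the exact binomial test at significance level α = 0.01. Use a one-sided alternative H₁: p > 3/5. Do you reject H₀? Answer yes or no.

reject H₀: yes

Exact binomial: n=40, k=34, p₀=3/5=0.6000
P(X≥34) from Σ C(n,i)·p₀^i·(1−p₀)^(n−i)
p-value (one-sided, H₁ greater) = 0.00059
At α=0.01: p < α → reject H₀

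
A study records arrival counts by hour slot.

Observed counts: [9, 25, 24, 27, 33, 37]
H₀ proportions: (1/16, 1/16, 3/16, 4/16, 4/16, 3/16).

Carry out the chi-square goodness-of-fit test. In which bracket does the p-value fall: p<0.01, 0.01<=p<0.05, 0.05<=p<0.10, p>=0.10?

n = 155; E_i = n·p_i = [9.69, 9.69, 29.06, 38.75, 38.75, 29.06]
χ² = (9−9.69)²/9.69 + (25−9.69)²/9.69 + (24−29.06)²/29.06 + (27−38.75)²/38.75 + (33−38.75)²/38.75 + (37−29.06)²/29.06 = 31.7183
df = 5
p-value (upper-tail) = 0.00001
→ bracket: p<0.01

p-value bracket: p<0.01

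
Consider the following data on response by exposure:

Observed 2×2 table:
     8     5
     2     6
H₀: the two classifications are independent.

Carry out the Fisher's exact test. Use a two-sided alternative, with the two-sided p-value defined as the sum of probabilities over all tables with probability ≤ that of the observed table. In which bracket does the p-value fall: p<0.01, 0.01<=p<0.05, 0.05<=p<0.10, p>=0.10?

p-value bracket: p>=0.10

Margins: r₁=13, r₂=8, c₁=10, c₂=11, n=21
p_obs = C(13,8)·C(8,2)/C(21,10); sum pmf over tables with pmf ≤ p_obs
p-value (two-sided) = 0.18266
→ bracket: p>=0.10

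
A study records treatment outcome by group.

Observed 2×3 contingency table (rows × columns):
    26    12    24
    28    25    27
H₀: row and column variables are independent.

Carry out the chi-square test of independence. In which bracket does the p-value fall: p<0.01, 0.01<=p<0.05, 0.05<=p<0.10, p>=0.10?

p-value bracket: p>=0.10

Row totals [62, 80], col totals [54, 37, 51], n=142
χ² = (26−23.58)²/23.58 + (12−16.15)²/16.15 + (24−22.27)²/22.27 + (28−30.42)²/30.42 + (25−20.85)²/20.85 + (27−28.73)²/28.73 = 2.5778
df = 2
p-value (upper-tail) = 0.27557
→ bracket: p>=0.10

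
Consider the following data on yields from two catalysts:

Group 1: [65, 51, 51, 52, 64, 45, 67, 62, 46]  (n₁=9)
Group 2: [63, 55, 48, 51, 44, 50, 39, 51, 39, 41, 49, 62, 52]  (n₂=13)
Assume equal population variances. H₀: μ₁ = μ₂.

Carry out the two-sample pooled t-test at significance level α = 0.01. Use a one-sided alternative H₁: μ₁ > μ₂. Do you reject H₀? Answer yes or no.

x̄₁=55.889, s₁=8.580, n₁=9
x̄₂=49.538, s₂=7.666, n₂=13
s_p² = [8·8.580² + 12·7.666²]/20 = 64.7060
SE = √(s_p²·(1/9+1/13)) = 3.4881
t = (55.889−49.538)/3.4881 = 1.8206
df = 20
p-value (one-sided, H₁ greater) = 0.04183
At α=0.01: p ≥ α → fail to reject H₀

reject H₀: no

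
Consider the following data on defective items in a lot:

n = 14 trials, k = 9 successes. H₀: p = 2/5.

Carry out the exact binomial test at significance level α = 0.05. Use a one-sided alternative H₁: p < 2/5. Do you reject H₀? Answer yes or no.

Exact binomial: n=14, k=9, p₀=2/5=0.4000
P(X≤9) from Σ C(n,i)·p₀^i·(1−p₀)^(n−i)
p-value (one-sided, H₁ less) = 0.98249
At α=0.05: p ≥ α → fail to reject H₀

reject H₀: no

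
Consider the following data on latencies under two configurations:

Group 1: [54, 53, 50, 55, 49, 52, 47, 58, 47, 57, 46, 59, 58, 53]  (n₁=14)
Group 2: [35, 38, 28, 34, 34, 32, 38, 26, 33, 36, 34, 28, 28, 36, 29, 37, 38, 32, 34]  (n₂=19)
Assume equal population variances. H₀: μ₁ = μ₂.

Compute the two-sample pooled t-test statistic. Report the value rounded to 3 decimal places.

x̄₁=52.714, s₁=4.410, n₁=14
x̄₂=33.158, s₂=3.790, n₂=19
s_p² = [13·4.410² + 18·3.790²]/31 = 16.4962
SE = √(s_p²·(1/14+1/19)) = 1.4306
t = (52.714−33.158)/1.4306 = 13.6704
df = 31

test statistic = 13.670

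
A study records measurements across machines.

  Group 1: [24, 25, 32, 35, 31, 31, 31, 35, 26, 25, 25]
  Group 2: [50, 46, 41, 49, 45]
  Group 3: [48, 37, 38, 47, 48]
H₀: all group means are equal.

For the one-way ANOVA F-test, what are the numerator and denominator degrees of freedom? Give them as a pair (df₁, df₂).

k = 3 groups, N = 21 total
df = (k−1, N−k) = (3−1, 21−3) = (2, 18)

degrees of freedom = [2, 18]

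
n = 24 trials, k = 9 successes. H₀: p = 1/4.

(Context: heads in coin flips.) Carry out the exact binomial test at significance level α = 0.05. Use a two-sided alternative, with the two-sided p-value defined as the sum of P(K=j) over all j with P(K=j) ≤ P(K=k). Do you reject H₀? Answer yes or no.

Exact binomial: n=24, k=9, p₀=1/4=0.2500
P(X=j) = C(n,j)·p₀^j·(1−p₀)^(n−j); p = Σ P(X=j) over j with P(X=j) ≤ P(X=9)
p-value (two-sided) = 0.16112
At α=0.05: p ≥ α → fail to reject H₀

reject H₀: no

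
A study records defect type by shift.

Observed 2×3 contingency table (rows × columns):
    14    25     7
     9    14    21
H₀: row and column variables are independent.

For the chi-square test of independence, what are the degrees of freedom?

degrees of freedom = 2

df = (r−1)(c−1) = (2−1)·(3−1) = 2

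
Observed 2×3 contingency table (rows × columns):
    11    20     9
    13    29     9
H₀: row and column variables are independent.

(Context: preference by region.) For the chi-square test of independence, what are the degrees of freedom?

degrees of freedom = 2

df = (r−1)(c−1) = (2−1)·(3−1) = 2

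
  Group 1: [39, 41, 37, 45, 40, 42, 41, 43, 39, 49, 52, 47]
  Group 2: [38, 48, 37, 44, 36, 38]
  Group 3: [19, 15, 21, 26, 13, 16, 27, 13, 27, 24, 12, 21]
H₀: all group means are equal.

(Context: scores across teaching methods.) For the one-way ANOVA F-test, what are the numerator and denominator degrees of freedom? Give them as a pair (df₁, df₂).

k = 3 groups, N = 30 total
df = (k−1, N−k) = (3−1, 30−3) = (2, 27)

degrees of freedom = [2, 27]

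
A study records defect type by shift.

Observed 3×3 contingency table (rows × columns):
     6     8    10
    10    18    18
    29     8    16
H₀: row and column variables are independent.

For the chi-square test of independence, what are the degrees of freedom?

degrees of freedom = 4

df = (r−1)(c−1) = (3−1)·(3−1) = 4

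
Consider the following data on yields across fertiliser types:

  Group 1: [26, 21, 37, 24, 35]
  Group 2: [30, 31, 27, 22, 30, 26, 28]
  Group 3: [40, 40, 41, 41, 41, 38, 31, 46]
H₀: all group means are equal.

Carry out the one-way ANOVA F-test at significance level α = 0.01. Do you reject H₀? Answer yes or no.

Group means [28.60, 27.71, 39.75], grand mean 32.750
SSB = Σnᵢ(x̄ᵢ−x̄)² = 655.621; SSW = ΣΣ(x−x̄ᵢ)² = 378.129
MSB = 655.621/2 = 327.8107; MSW = 378.129/17 = 22.2429
F = MSB/MSW = 14.7378
df = (2, 17)
p-value (upper-tail) = 0.00019
At α=0.01: p < α → reject H₀

reject H₀: yes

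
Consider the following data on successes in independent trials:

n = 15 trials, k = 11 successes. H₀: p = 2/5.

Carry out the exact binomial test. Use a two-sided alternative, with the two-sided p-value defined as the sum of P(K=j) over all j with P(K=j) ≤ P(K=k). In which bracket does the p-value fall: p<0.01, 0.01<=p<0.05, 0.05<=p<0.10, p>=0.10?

p-value bracket: 0.01<=p<0.05

Exact binomial: n=15, k=11, p₀=2/5=0.4000
P(X=j) = C(n,j)·p₀^j·(1−p₀)^(n−j); p = Σ P(X=j) over j with P(X=j) ≤ P(X=11)
p-value (two-sided) = 0.01452
→ bracket: 0.01<=p<0.05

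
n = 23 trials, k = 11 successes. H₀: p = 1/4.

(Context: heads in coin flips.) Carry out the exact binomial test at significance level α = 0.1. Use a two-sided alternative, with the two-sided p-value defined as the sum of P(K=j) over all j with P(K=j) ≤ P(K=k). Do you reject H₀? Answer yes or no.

reject H₀: yes

Exact binomial: n=23, k=11, p₀=1/4=0.2500
P(X=j) = C(n,j)·p₀^j·(1−p₀)^(n−j); p = Σ P(X=j) over j with P(X=j) ≤ P(X=11)
p-value (two-sided) = 0.01620
At α=0.1: p < α → reject H₀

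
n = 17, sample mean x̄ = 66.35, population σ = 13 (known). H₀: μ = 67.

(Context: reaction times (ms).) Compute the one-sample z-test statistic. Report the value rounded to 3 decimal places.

test statistic = -0.206

SE = σ/√n = 13/√17 = 3.1530
z = (x̄−μ₀)/SE = (66.35−67)/3.1530 = -0.2062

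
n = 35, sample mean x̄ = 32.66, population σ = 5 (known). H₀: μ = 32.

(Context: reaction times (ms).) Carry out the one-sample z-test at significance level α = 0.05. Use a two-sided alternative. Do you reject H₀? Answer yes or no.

SE = σ/√n = 5/√35 = 0.8452
z = (x̄−μ₀)/SE = (32.66−32)/0.8452 = 0.7809
p-value (two-sided) = 0.43485
At α=0.05: p ≥ α → fail to reject H₀

reject H₀: no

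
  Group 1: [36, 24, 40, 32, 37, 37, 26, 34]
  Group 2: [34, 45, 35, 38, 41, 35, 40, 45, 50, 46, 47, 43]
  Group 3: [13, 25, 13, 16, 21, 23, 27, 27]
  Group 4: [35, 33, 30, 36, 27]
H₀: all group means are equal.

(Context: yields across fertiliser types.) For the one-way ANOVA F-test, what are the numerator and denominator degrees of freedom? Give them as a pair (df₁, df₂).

degrees of freedom = [3, 29]

k = 4 groups, N = 33 total
df = (k−1, N−k) = (4−1, 33−4) = (3, 29)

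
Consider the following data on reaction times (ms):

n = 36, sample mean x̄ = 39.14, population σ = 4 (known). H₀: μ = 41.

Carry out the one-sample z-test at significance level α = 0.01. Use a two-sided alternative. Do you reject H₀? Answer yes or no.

SE = σ/√n = 4/√36 = 0.6667
z = (x̄−μ₀)/SE = (39.14−41)/0.6667 = -2.7900
p-value (two-sided) = 0.00527
At α=0.01: p < α → reject H₀

reject H₀: yes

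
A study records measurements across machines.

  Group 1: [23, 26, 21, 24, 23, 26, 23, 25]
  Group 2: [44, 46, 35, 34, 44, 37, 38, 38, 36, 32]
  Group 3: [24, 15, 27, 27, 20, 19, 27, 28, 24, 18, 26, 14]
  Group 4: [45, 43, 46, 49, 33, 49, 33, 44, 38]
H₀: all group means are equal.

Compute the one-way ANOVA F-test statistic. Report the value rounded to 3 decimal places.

test statistic = 43.152

Group means [23.88, 38.40, 22.42, 42.22], grand mean 31.385
SSB = Σnᵢ(x̄ᵢ−x̄)² = 2965.484; SSW = ΣΣ(x−x̄ᵢ)² = 801.747
MSB = 2965.484/3 = 988.4945; MSW = 801.747/35 = 22.9071
F = MSB/MSW = 43.1524
df = (3, 35)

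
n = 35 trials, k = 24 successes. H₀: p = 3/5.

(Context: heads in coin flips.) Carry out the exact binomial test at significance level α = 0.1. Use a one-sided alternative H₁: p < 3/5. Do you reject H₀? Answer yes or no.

reject H₀: no

Exact binomial: n=35, k=24, p₀=3/5=0.6000
P(X≤24) from Σ C(n,i)·p₀^i·(1−p₀)^(n−i)
p-value (one-sided, H₁ less) = 0.88775
At α=0.1: p ≥ α → fail to reject H₀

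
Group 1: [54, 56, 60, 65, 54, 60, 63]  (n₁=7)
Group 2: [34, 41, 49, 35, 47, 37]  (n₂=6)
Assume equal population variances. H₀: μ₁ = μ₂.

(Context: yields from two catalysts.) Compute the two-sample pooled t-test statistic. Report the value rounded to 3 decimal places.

test statistic = 6.192

x̄₁=58.857, s₁=4.337, n₁=7
x̄₂=40.500, s₂=6.317, n₂=6
s_p² = [6·4.337² + 5·6.317²]/11 = 28.3961
SE = √(s_p²·(1/7+1/6)) = 2.9647
t = (58.857−40.500)/2.9647 = 6.1920
df = 11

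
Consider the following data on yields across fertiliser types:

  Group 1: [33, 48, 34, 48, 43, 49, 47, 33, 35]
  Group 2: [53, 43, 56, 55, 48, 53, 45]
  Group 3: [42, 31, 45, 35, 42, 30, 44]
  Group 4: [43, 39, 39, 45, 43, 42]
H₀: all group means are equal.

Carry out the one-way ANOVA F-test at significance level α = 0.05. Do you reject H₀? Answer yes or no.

reject H₀: yes

Group means [41.11, 50.43, 38.43, 41.83], grand mean 42.862
SSB = Σnᵢ(x̄ᵢ−x̄)² = 572.297; SSW = ΣΣ(x−x̄ᵢ)² = 837.151
MSB = 572.297/3 = 190.7658; MSW = 837.151/25 = 33.4860
F = MSB/MSW = 5.6969
df = (3, 25)
p-value (upper-tail) = 0.00409
At α=0.05: p < α → reject H₀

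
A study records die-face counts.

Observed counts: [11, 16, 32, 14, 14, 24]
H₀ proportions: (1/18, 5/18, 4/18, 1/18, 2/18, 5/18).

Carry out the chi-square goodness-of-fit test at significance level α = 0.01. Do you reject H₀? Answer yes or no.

n = 111; E_i = n·p_i = [6.17, 30.83, 24.67, 6.17, 12.33, 30.83]
χ² = (11−6.17)²/6.17 + (16−30.83)²/30.83 + (32−24.67)²/24.67 + (14−6.17)²/6.17 + (14−12.33)²/12.33 + (24−30.83)²/30.83 = 24.7946
df = 5
p-value (upper-tail) = 0.00015
At α=0.01: p < α → reject H₀

reject H₀: yes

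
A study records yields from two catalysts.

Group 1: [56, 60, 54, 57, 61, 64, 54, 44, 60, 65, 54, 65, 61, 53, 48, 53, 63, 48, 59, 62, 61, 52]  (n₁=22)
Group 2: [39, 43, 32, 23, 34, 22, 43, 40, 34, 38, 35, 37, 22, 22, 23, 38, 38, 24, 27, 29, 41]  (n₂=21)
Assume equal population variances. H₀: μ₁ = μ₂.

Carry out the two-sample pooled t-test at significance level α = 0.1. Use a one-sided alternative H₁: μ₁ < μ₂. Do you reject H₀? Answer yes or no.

x̄₁=57.000, s₁=5.872, n₁=22
x̄₂=32.571, s₂=7.547, n₂=21
s_p² = [21·5.872² + 20·7.547²]/41 = 45.4425
SE = √(s_p²·(1/22+1/21)) = 2.0566
t = (57.000−32.571)/2.0566 = 11.8783
df = 41
p-value (one-sided, H₁ less) = 1.00000
At α=0.1: p ≥ α → fail to reject H₀

reject H₀: no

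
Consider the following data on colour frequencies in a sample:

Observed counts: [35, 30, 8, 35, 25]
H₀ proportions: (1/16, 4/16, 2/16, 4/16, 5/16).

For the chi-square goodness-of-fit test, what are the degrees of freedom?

degrees of freedom = 4

df = k − 1 = 5 − 1 = 4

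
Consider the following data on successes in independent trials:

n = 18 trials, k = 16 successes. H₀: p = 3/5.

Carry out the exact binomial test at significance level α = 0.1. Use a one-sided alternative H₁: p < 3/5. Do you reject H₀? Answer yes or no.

Exact binomial: n=18, k=16, p₀=3/5=0.6000
P(X≤16) from Σ C(n,i)·p₀^i·(1−p₀)^(n−i)
p-value (one-sided, H₁ less) = 0.99868
At α=0.1: p ≥ α → fail to reject H₀

reject H₀: no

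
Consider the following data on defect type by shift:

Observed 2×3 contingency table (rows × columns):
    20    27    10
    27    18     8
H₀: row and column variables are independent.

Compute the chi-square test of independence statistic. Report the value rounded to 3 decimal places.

Row totals [57, 53], col totals [47, 45, 18], n=110
χ² = (20−24.35)²/24.35 + (27−23.32)²/23.32 + (10−9.33)²/9.33 + (27−22.65)²/22.65 + (18−21.68)²/21.68 + (8−8.67)²/8.67 = 2.9232
df = 2

test statistic = 2.923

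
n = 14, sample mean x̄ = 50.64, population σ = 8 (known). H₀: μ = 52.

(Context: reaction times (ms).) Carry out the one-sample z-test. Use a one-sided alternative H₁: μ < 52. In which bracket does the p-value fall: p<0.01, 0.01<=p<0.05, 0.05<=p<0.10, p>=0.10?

SE = σ/√n = 8/√14 = 2.1381
z = (x̄−μ₀)/SE = (50.64−52)/2.1381 = -0.6361
p-value (one-sided, H₁ less) = 0.26236
→ bracket: p>=0.10

p-value bracket: p>=0.10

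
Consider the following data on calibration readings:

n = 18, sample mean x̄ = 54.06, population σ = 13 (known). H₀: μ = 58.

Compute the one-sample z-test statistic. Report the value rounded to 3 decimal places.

SE = σ/√n = 13/√18 = 3.0641
z = (x̄−μ₀)/SE = (54.06−58)/3.0641 = -1.2858

test statistic = -1.286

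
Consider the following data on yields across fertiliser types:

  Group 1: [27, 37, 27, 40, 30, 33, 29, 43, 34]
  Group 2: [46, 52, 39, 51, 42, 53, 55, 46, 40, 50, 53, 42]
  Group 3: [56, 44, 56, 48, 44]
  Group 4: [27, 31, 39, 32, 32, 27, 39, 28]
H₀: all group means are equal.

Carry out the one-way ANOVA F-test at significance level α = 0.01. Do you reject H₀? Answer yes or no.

reject H₀: yes

Group means [33.33, 47.42, 49.60, 31.88], grand mean 40.353
SSB = Σnᵢ(x̄ᵢ−x̄)² = 2044.773; SSW = ΣΣ(x−x̄ᵢ)² = 922.992
MSB = 2044.773/3 = 681.5910; MSW = 922.992/30 = 30.7664
F = MSB/MSW = 22.1538
df = (3, 30)
p-value (upper-tail) = 0.00000
At α=0.01: p < α → reject H₀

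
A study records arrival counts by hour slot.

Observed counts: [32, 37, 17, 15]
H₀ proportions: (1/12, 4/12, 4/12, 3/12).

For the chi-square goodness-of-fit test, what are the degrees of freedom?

degrees of freedom = 3

df = k − 1 = 4 − 1 = 3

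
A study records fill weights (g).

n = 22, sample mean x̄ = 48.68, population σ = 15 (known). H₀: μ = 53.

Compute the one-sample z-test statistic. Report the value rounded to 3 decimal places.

SE = σ/√n = 15/√22 = 3.1980
z = (x̄−μ₀)/SE = (48.68−53)/3.1980 = -1.3508

test statistic = -1.351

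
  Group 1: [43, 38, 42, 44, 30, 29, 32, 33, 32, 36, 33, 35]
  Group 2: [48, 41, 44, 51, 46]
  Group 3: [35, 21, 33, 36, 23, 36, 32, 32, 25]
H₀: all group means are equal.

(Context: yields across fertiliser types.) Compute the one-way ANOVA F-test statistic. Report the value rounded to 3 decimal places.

test statistic = 14.817

Group means [35.58, 46.00, 30.33], grand mean 35.769
SSB = Σnᵢ(x̄ᵢ−x̄)² = 789.699; SSW = ΣΣ(x−x̄ᵢ)² = 612.917
MSB = 789.699/2 = 394.8494; MSW = 612.917/23 = 26.6486
F = MSB/MSW = 14.8169
df = (2, 23)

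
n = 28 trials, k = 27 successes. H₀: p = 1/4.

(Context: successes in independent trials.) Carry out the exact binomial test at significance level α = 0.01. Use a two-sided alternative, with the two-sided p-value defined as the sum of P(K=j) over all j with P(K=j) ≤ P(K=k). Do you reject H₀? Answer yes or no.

reject H₀: yes

Exact binomial: n=28, k=27, p₀=1/4=0.2500
P(X=j) = C(n,j)·p₀^j·(1−p₀)^(n−j); p = Σ P(X=j) over j with P(X=j) ≤ P(X=27)
p-value (two-sided) = 0.00000
At α=0.01: p < α → reject H₀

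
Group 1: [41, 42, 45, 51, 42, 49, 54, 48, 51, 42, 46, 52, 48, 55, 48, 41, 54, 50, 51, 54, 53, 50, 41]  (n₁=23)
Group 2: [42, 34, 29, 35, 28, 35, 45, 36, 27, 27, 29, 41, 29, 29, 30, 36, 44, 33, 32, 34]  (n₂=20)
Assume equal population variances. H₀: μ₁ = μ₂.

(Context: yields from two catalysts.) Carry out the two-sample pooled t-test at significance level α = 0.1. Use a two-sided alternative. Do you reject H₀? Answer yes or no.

reject H₀: yes

x̄₁=48.174, s₁=4.774, n₁=23
x̄₂=33.750, s₂=5.609, n₂=20
s_p² = [22·4.774² + 19·5.609²]/41 = 26.8062
SE = √(s_p²·(1/23+1/20)) = 1.5830
t = (48.174−33.750)/1.5830 = 9.1119
df = 41
p-value (two-sided) = 0.00000
At α=0.1: p < α → reject H₀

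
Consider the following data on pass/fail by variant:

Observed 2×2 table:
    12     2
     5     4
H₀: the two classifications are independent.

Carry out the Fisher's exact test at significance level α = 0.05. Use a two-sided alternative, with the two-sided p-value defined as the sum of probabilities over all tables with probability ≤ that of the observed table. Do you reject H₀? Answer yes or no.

Margins: r₁=14, r₂=9, c₁=17, c₂=6, n=23
p_obs = C(14,12)·C(9,5)/C(23,17); sum pmf over tables with pmf ≤ p_obs
p-value (two-sided) = 0.16164
At α=0.05: p ≥ α → fail to reject H₀

reject H₀: no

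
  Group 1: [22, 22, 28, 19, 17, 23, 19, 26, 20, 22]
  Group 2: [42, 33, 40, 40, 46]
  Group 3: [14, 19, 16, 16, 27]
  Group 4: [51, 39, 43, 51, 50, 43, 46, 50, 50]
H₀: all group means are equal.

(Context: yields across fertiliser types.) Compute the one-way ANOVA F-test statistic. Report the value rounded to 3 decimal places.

Group means [21.80, 40.20, 18.40, 47.00], grand mean 32.207
SSB = Σnᵢ(x̄ᵢ−x̄)² = 4325.159; SSW = ΣΣ(x−x̄ᵢ)² = 449.600
MSB = 4325.159/3 = 1441.7195; MSW = 449.600/25 = 17.9840
F = MSB/MSW = 80.1668
df = (3, 25)

test statistic = 80.167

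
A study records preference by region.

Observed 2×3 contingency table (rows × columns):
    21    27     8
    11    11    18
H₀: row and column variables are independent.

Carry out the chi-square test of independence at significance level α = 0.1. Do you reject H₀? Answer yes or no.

reject H₀: yes

Row totals [56, 40], col totals [32, 38, 26], n=96
χ² = (21−18.67)²/18.67 + (27−22.17)²/22.17 + (8−15.17)²/15.17 + (11−13.33)²/13.33 + (11−15.83)²/15.83 + (18−10.83)²/10.83 = 11.3568
df = 2
p-value (upper-tail) = 0.00342
At α=0.1: p < α → reject H₀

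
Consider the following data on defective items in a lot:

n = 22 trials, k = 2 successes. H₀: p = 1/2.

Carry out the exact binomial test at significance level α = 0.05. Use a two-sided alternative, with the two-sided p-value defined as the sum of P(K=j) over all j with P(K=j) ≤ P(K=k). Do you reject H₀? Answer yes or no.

reject H₀: yes

Exact binomial: n=22, k=2, p₀=1/2=0.5000
P(X=j) = C(n,j)·p₀^j·(1−p₀)^(n−j); p = Σ P(X=j) over j with P(X=j) ≤ P(X=2)
p-value (two-sided) = 0.00012
At α=0.05: p < α → reject H₀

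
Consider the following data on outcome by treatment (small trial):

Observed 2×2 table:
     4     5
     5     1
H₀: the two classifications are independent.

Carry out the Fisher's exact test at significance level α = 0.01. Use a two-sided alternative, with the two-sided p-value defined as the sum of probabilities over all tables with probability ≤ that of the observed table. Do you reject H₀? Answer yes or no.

reject H₀: no

Margins: r₁=9, r₂=6, c₁=9, c₂=6, n=15
p_obs = C(9,4)·C(6,5)/C(15,9); sum pmf over tables with pmf ≤ p_obs
p-value (two-sided) = 0.28671
At α=0.01: p ≥ α → fail to reject H₀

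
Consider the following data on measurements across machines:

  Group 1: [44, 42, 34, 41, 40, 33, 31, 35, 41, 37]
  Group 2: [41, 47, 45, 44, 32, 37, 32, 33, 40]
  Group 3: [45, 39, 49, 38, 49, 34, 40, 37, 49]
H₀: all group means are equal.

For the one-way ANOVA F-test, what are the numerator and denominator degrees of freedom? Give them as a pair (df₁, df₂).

degrees of freedom = [2, 25]

k = 3 groups, N = 28 total
df = (k−1, N−k) = (3−1, 28−3) = (2, 25)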